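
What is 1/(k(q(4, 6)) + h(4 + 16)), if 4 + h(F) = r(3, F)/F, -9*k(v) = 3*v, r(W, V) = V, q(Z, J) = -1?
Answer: -3/8 ≈ -0.37500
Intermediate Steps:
k(v) = -v/3
h(F) = -3 (h(F) = -4 + F/F = -4 + 1 = -3)
1/(k(q(4, 6)) + h(4 + 16)) = 1/(-⅓*(-1) - 3) = 1/(⅓ - 3) = 1/(-8/3) = -3/8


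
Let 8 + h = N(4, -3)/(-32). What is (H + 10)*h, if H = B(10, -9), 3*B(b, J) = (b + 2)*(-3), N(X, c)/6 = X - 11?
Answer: 107/8 ≈ 13.375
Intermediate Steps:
N(X, c) = -66 + 6*X (N(X, c) = 6*(X - 11) = 6*(-11 + X) = -66 + 6*X)
B(b, J) = -2 - b (B(b, J) = ((b + 2)*(-3))/3 = ((2 + b)*(-3))/3 = (-6 - 3*b)/3 = -2 - b)
H = -12 (H = -2 - 1*10 = -2 - 10 = -12)
h = -107/16 (h = -8 + (-66 + 6*4)/(-32) = -8 + (-66 + 24)*(-1/32) = -8 - 42*(-1/32) = -8 + 21/16 = -107/16 ≈ -6.6875)
(H + 10)*h = (-12 + 10)*(-107/16) = -2*(-107/16) = 107/8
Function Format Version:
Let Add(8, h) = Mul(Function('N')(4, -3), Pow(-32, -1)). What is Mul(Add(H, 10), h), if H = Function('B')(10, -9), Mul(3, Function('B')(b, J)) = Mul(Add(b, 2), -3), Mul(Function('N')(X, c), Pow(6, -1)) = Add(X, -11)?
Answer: Rational(107, 8) ≈ 13.375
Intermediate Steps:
Function('N')(X, c) = Add(-66, Mul(6, X)) (Function('N')(X, c) = Mul(6, Add(X, -11)) = Mul(6, Add(-11, X)) = Add(-66, Mul(6, X)))
Function('B')(b, J) = Add(-2, Mul(-1, b)) (Function('B')(b, J) = Mul(Rational(1, 3), Mul(Add(b, 2), -3)) = Mul(Rational(1, 3), Mul(Add(2, b), -3)) = Mul(Rational(1, 3), Add(-6, Mul(-3, b))) = Add(-2, Mul(-1, b)))
H = -12 (H = Add(-2, Mul(-1, 10)) = Add(-2, -10) = -12)
h = Rational(-107, 16) (h = Add(-8, Mul(Add(-66, Mul(6, 4)), Pow(-32, -1))) = Add(-8, Mul(Add(-66, 24), Rational(-1, 32))) = Add(-8, Mul(-42, Rational(-1, 32))) = Add(-8, Rational(21, 16)) = Rational(-107, 16) ≈ -6.6875)
Mul(Add(H, 10), h) = Mul(Add(-12, 10), Rational(-107, 16)) = Mul(-2, Rational(-107, 16)) = Rational(107, 8)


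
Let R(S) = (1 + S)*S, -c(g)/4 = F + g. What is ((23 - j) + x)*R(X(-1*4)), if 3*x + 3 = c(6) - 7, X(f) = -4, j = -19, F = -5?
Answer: 448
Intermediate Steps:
c(g) = 20 - 4*g (c(g) = -4*(-5 + g) = 20 - 4*g)
x = -14/3 (x = -1 + ((20 - 4*6) - 7)/3 = -1 + ((20 - 24) - 7)/3 = -1 + (-4 - 7)/3 = -1 + (⅓)*(-11) = -1 - 11/3 = -14/3 ≈ -4.6667)
R(S) = S*(1 + S)
((23 - j) + x)*R(X(-1*4)) = ((23 - 1*(-19)) - 14/3)*(-4*(1 - 4)) = ((23 + 19) - 14/3)*(-4*(-3)) = (42 - 14/3)*12 = (112/3)*12 = 448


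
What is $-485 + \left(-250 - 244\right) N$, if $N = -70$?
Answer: $34095$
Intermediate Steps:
$-485 + \left(-250 - 244\right) N = -485 + \left(-250 - 244\right) \left(-70\right) = -485 - -34580 = -485 + 34580 = 34095$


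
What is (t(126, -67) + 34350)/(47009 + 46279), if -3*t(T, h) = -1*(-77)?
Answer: 7921/21528 ≈ 0.36794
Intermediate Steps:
t(T, h) = -77/3 (t(T, h) = -(-1)*(-77)/3 = -1/3*77 = -77/3)
(t(126, -67) + 34350)/(47009 + 46279) = (-77/3 + 34350)/(47009 + 46279) = (102973/3)/93288 = (102973/3)*(1/93288) = 7921/21528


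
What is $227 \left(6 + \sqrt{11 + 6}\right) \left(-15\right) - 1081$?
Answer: $-21511 - 3405 \sqrt{17} \approx -35550.0$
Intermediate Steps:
$227 \left(6 + \sqrt{11 + 6}\right) \left(-15\right) - 1081 = 227 \left(6 + \sqrt{17}\right) \left(-15\right) - 1081 = 227 \left(-90 - 15 \sqrt{17}\right) - 1081 = \left(-20430 - 3405 \sqrt{17}\right) - 1081 = -21511 - 3405 \sqrt{17}$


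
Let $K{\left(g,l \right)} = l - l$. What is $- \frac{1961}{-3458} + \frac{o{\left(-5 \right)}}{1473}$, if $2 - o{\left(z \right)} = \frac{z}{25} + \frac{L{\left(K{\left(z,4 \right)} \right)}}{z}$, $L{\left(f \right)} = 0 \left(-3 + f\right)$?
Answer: $\frac{14480803}{25468170} \approx 0.56858$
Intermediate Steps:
$K{\left(g,l \right)} = 0$
$L{\left(f \right)} = 0$
$o{\left(z \right)} = 2 - \frac{z}{25}$ ($o{\left(z \right)} = 2 - \left(\frac{z}{25} + \frac{0}{z}\right) = 2 - \left(z \frac{1}{25} + 0\right) = 2 - \left(\frac{z}{25} + 0\right) = 2 - \frac{z}{25}$)
$- \frac{1961}{-3458} + \frac{o{\left(-5 \right)}}{1473} = - \frac{1961}{-3458} + \frac{2 - - \frac{1}{5}}{1473} = \left(-1961\right) \left(- \frac{1}{3458}\right) + \left(2 + \frac{1}{5}\right) \frac{1}{1473} = \frac{1961}{3458} + \frac{11}{5} \cdot \frac{1}{1473} = \frac{1961}{3458} + \frac{11}{7365} = \frac{14480803}{25468170}$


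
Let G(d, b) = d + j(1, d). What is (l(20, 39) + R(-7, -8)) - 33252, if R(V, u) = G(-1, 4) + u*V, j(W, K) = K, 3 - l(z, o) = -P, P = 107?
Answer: -33088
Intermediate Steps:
l(z, o) = 110 (l(z, o) = 3 - (-1)*107 = 3 - 1*(-107) = 3 + 107 = 110)
G(d, b) = 2*d (G(d, b) = d + d = 2*d)
R(V, u) = -2 + V*u (R(V, u) = 2*(-1) + u*V = -2 + V*u)
(l(20, 39) + R(-7, -8)) - 33252 = (110 + (-2 - 7*(-8))) - 33252 = (110 + (-2 + 56)) - 33252 = (110 + 54) - 33252 = 164 - 33252 = -33088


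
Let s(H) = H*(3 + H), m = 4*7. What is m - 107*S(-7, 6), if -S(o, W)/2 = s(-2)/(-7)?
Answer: 624/7 ≈ 89.143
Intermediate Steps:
m = 28
S(o, W) = -4/7 (S(o, W) = -2*(-2*(3 - 2))/(-7) = -2*(-2*1)*(-1)/7 = -(-4)*(-1)/7 = -2*2/7 = -4/7)
m - 107*S(-7, 6) = 28 - 107*(-4/7) = 28 + 428/7 = 624/7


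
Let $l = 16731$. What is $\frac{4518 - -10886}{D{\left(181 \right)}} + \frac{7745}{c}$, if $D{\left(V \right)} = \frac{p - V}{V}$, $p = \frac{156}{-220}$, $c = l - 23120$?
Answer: $- \frac{489905118255}{31925833} \approx -15345.0$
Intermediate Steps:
$c = -6389$ ($c = 16731 - 23120 = -6389$)
$p = - \frac{39}{55}$ ($p = 156 \left(- \frac{1}{220}\right) = - \frac{39}{55} \approx -0.70909$)
$D{\left(V \right)} = \frac{- \frac{39}{55} - V}{V}$
$\frac{4518 - -10886}{D{\left(181 \right)}} + \frac{7745}{c} = \frac{4518 - -10886}{\frac{1}{181} \left(- \frac{39}{55} - 181\right)} + \frac{7745}{-6389} = \frac{4518 + 10886}{\frac{1}{181} \left(- \frac{39}{55} - 181\right)} + 7745 \left(- \frac{1}{6389}\right) = \frac{15404}{\frac{1}{181} \left(- \frac{9994}{55}\right)} - \frac{7745}{6389} = \frac{15404}{- \frac{9994}{9955}} - \frac{7745}{6389} = 15404 \left(- \frac{9955}{9994}\right) - \frac{7745}{6389} = - \frac{76673410}{4997} - \frac{7745}{6389} = - \frac{489905118255}{31925833}$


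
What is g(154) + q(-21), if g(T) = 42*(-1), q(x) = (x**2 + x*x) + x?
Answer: 819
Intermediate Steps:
q(x) = x + 2*x**2 (q(x) = (x**2 + x**2) + x = 2*x**2 + x = x + 2*x**2)
g(T) = -42
g(154) + q(-21) = -42 - 21*(1 + 2*(-21)) = -42 - 21*(1 - 42) = -42 - 21*(-41) = -42 + 861 = 819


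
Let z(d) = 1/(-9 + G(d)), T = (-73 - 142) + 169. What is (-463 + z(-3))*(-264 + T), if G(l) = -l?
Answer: 430745/3 ≈ 1.4358e+5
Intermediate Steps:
T = -46 (T = -215 + 169 = -46)
z(d) = 1/(-9 - d)
(-463 + z(-3))*(-264 + T) = (-463 - 1/(9 - 3))*(-264 - 46) = (-463 - 1/6)*(-310) = (-463 - 1*⅙)*(-310) = (-463 - ⅙)*(-310) = -2779/6*(-310) = 430745/3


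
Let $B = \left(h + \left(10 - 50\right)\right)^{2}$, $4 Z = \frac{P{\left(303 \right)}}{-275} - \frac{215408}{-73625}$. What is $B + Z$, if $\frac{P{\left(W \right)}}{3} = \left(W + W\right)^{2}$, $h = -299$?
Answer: $\frac{92261104732}{809875} \approx 1.1392 \cdot 10^{5}$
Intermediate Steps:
$P{\left(W \right)} = 12 W^{2}$ ($P{\left(W \right)} = 3 \left(W + W\right)^{2} = 3 \left(2 W\right)^{2} = 3 \cdot 4 W^{2} = 12 W^{2}$)
$Z = - \frac{810540143}{809875}$ ($Z = \frac{\frac{12 \cdot 303^{2}}{-275} - \frac{215408}{-73625}}{4} = \frac{12 \cdot 91809 \left(- \frac{1}{275}\right) - - \frac{215408}{73625}}{4} = \frac{1101708 \left(- \frac{1}{275}\right) + \frac{215408}{73625}}{4} = \frac{- \frac{1101708}{275} + \frac{215408}{73625}}{4} = \frac{1}{4} \left(- \frac{3242160572}{809875}\right) = - \frac{810540143}{809875} \approx -1000.8$)
$B = 114921$ ($B = \left(-299 + \left(10 - 50\right)\right)^{2} = \left(-299 - 40\right)^{2} = \left(-339\right)^{2} = 114921$)
$B + Z = 114921 - \frac{810540143}{809875} = \frac{92261104732}{809875}$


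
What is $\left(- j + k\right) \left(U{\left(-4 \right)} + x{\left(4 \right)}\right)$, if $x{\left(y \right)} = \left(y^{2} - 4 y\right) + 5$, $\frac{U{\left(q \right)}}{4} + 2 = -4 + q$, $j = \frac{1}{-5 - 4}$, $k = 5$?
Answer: $- \frac{1610}{9} \approx -178.89$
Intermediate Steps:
$j = - \frac{1}{9}$ ($j = \frac{1}{-9} = - \frac{1}{9} \approx -0.11111$)
$U{\left(q \right)} = -24 + 4 q$ ($U{\left(q \right)} = -8 + 4 \left(-4 + q\right) = -8 + \left(-16 + 4 q\right) = -24 + 4 q$)
$x{\left(y \right)} = 5 + y^{2} - 4 y$
$\left(- j + k\right) \left(U{\left(-4 \right)} + x{\left(4 \right)}\right) = \left(\left(-1\right) \left(- \frac{1}{9}\right) + 5\right) \left(\left(-24 + 4 \left(-4\right)\right) + \left(5 + 4^{2} - 16\right)\right) = \left(\frac{1}{9} + 5\right) \left(\left(-24 - 16\right) + \left(5 + 16 - 16\right)\right) = \frac{46 \left(-40 + 5\right)}{9} = \frac{46}{9} \left(-35\right) = - \frac{1610}{9}$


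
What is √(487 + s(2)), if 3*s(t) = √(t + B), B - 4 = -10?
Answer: √(4383 + 6*I)/3 ≈ 22.068 + 0.015105*I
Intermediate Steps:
B = -6 (B = 4 - 10 = -6)
s(t) = √(-6 + t)/3 (s(t) = √(t - 6)/3 = √(-6 + t)/3)
√(487 + s(2)) = √(487 + √(-6 + 2)/3) = √(487 + √(-4)/3) = √(487 + (2*I)/3) = √(487 + 2*I/3)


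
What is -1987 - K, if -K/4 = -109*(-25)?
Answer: 8913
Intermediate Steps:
K = -10900 (K = -(-436)*(-25) = -4*2725 = -10900)
-1987 - K = -1987 - 1*(-10900) = -1987 + 10900 = 8913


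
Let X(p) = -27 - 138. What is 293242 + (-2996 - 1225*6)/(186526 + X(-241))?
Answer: 7806980288/26623 ≈ 2.9324e+5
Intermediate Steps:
X(p) = -165
293242 + (-2996 - 1225*6)/(186526 + X(-241)) = 293242 + (-2996 - 1225*6)/(186526 - 165) = 293242 + (-2996 - 7350)/186361 = 293242 - 10346*1/186361 = 293242 - 1478/26623 = 7806980288/26623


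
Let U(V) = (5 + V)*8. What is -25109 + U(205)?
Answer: -23429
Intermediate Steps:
U(V) = 40 + 8*V
-25109 + U(205) = -25109 + (40 + 8*205) = -25109 + (40 + 1640) = -25109 + 1680 = -23429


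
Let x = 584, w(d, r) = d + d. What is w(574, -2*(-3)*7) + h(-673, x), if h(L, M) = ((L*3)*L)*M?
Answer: 793532756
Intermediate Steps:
w(d, r) = 2*d
h(L, M) = 3*M*L² (h(L, M) = ((3*L)*L)*M = (3*L²)*M = 3*M*L²)
w(574, -2*(-3)*7) + h(-673, x) = 2*574 + 3*584*(-673)² = 1148 + 3*584*452929 = 1148 + 793531608 = 793532756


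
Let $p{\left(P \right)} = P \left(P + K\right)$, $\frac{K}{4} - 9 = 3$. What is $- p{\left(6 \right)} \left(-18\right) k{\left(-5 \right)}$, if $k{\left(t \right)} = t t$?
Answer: $145800$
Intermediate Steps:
$K = 48$ ($K = 36 + 4 \cdot 3 = 36 + 12 = 48$)
$p{\left(P \right)} = P \left(48 + P\right)$ ($p{\left(P \right)} = P \left(P + 48\right) = P \left(48 + P\right)$)
$k{\left(t \right)} = t^{2}$
$- p{\left(6 \right)} \left(-18\right) k{\left(-5 \right)} = - 6 \left(48 + 6\right) \left(-18\right) \left(-5\right)^{2} = - 6 \cdot 54 \left(-18\right) 25 = - 324 \left(-18\right) 25 = - \left(-5832\right) 25 = \left(-1\right) \left(-145800\right) = 145800$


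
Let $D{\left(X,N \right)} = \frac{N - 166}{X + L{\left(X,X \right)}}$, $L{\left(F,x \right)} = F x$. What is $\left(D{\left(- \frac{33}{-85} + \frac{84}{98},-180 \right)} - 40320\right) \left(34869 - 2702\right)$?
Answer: $- \frac{33892442087105}{26052} \approx -1.301 \cdot 10^{9}$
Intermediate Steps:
$D{\left(X,N \right)} = \frac{-166 + N}{X + X^{2}}$ ($D{\left(X,N \right)} = \frac{N - 166}{X + X X} = \frac{-166 + N}{X + X^{2}}$)
$\left(D{\left(- \frac{33}{-85} + \frac{84}{98},-180 \right)} - 40320\right) \left(34869 - 2702\right) = \left(\frac{-166 - 180}{\left(- \frac{33}{-85} + \frac{84}{98}\right) \left(1 + \left(- \frac{33}{-85} + \frac{84}{98}\right)\right)} - 40320\right) \left(34869 - 2702\right) = \left(\frac{1}{\left(-33\right) \left(- \frac{1}{85}\right) + 84 \cdot \frac{1}{98}} \frac{1}{1 + \left(\left(-33\right) \left(- \frac{1}{85}\right) + 84 \cdot \frac{1}{98}\right)} \left(-346\right) - 40320\right) 32167 = \left(\frac{1}{\frac{33}{85} + \frac{6}{7}} \frac{1}{1 + \left(\frac{33}{85} + \frac{6}{7}\right)} \left(-346\right) - 40320\right) 32167 = \left(\frac{1}{\frac{741}{595}} \frac{1}{1 + \frac{741}{595}} \left(-346\right) - 40320\right) 32167 = \left(\frac{595}{741} \frac{1}{\frac{1336}{595}} \left(-346\right) - 40320\right) 32167 = \left(\frac{595}{741} \cdot \frac{595}{1336} \left(-346\right) - 40320\right) 32167 = \left(- \frac{61246325}{494988} - 40320\right) 32167 = \left(- \frac{20019162485}{494988}\right) 32167 = - \frac{33892442087105}{26052}$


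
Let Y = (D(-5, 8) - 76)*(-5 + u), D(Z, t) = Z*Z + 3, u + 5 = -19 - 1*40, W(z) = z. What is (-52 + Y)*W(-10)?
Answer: -32600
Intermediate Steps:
u = -64 (u = -5 + (-19 - 1*40) = -5 + (-19 - 40) = -5 - 59 = -64)
D(Z, t) = 3 + Z**2 (D(Z, t) = Z**2 + 3 = 3 + Z**2)
Y = 3312 (Y = ((3 + (-5)**2) - 76)*(-5 - 64) = ((3 + 25) - 76)*(-69) = (28 - 76)*(-69) = -48*(-69) = 3312)
(-52 + Y)*W(-10) = (-52 + 3312)*(-10) = 3260*(-10) = -32600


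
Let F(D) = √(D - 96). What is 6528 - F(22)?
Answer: 6528 - I*√74 ≈ 6528.0 - 8.6023*I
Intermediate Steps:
F(D) = √(-96 + D)
6528 - F(22) = 6528 - √(-96 + 22) = 6528 - √(-74) = 6528 - I*√74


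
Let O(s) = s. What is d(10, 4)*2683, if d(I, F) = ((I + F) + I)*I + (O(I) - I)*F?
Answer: 643920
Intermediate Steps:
d(I, F) = I*(F + 2*I) (d(I, F) = ((I + F) + I)*I + (I - I)*F = ((F + I) + I)*I + 0*F = (F + 2*I)*I + 0 = I*(F + 2*I) + 0 = I*(F + 2*I))
d(10, 4)*2683 = (10*(4 + 2*10))*2683 = (10*(4 + 20))*2683 = (10*24)*2683 = 240*2683 = 643920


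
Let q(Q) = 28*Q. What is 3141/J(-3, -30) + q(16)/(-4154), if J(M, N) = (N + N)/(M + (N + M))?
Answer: 19570451/10385 ≈ 1884.5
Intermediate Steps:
J(M, N) = 2*N/(N + 2*M) (J(M, N) = (2*N)/(M + (M + N)) = (2*N)/(N + 2*M) = 2*N/(N + 2*M))
3141/J(-3, -30) + q(16)/(-4154) = 3141/((2*(-30)/(-30 + 2*(-3)))) + (28*16)/(-4154) = 3141/((2*(-30)/(-30 - 6))) + 448*(-1/4154) = 3141/((2*(-30)/(-36))) - 224/2077 = 3141/((2*(-30)*(-1/36))) - 224/2077 = 3141/(5/3) - 224/2077 = 3141*(3/5) - 224/2077 = 9423/5 - 224/2077 = 19570451/10385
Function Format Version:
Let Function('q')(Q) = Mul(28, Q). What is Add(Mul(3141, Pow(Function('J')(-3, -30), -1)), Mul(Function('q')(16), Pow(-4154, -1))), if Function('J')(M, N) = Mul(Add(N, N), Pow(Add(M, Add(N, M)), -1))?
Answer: Rational(19570451, 10385) ≈ 1884.5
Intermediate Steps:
Function('J')(M, N) = Mul(2, N, Pow(Add(N, Mul(2, M)), -1)) (Function('J')(M, N) = Mul(Mul(2, N), Pow(Add(M, Add(M, N)), -1)) = Mul(Mul(2, N), Pow(Add(N, Mul(2, M)), -1)) = Mul(2, N, Pow(Add(N, Mul(2, M)), -1)))
Add(Mul(3141, Pow(Function('J')(-3, -30), -1)), Mul(Function('q')(16), Pow(-4154, -1))) = Add(Mul(3141, Pow(Mul(2, -30, Pow(Add(-30, Mul(2, -3)), -1)), -1)), Mul(Mul(28, 16), Pow(-4154, -1))) = Add(Mul(3141, Pow(Mul(2, -30, Pow(Add(-30, -6), -1)), -1)), Mul(448, Rational(-1, 4154))) = Add(Mul(3141, Pow(Mul(2, -30, Pow(-36, -1)), -1)), Rational(-224, 2077)) = Add(Mul(3141, Pow(Mul(2, -30, Rational(-1, 36)), -1)), Rational(-224, 2077)) = Add(Mul(3141, Pow(Rational(5, 3), -1)), Rational(-224, 2077)) = Add(Mul(3141, Rational(3, 5)), Rational(-224, 2077)) = Add(Rational(9423, 5), Rational(-224, 2077)) = Rational(19570451, 10385)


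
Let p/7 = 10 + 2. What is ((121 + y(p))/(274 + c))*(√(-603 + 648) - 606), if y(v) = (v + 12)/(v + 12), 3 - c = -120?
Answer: -73932/397 + 366*√5/397 ≈ -184.17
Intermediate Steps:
c = 123 (c = 3 - 1*(-120) = 3 + 120 = 123)
p = 84 (p = 7*(10 + 2) = 7*12 = 84)
y(v) = 1 (y(v) = (12 + v)/(12 + v) = 1)
((121 + y(p))/(274 + c))*(√(-603 + 648) - 606) = ((121 + 1)/(274 + 123))*(√(-603 + 648) - 606) = (122/397)*(√45 - 606) = (122*(1/397))*(3*√5 - 606) = 122*(-606 + 3*√5)/397 = -73932/397 + 366*√5/397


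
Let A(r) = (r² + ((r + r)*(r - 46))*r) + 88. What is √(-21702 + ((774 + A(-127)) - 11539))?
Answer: 6*I*√155469 ≈ 2365.8*I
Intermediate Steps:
A(r) = 88 + r² + 2*r²*(-46 + r) (A(r) = (r² + ((2*r)*(-46 + r))*r) + 88 = (r² + (2*r*(-46 + r))*r) + 88 = (r² + 2*r²*(-46 + r)) + 88 = 88 + r² + 2*r²*(-46 + r))
√(-21702 + ((774 + A(-127)) - 11539)) = √(-21702 + ((774 + (88 - 91*(-127)² + 2*(-127)³)) - 11539)) = √(-21702 + ((774 + (88 - 91*16129 + 2*(-2048383))) - 11539)) = √(-21702 + ((774 + (88 - 1467739 - 4096766)) - 11539)) = √(-21702 + ((774 - 5564417) - 11539)) = √(-21702 + (-5563643 - 11539)) = √(-21702 - 5575182) = √(-5596884) = 6*I*√155469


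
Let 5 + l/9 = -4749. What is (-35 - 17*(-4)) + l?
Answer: -42753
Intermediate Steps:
l = -42786 (l = -45 + 9*(-4749) = -45 - 42741 = -42786)
(-35 - 17*(-4)) + l = (-35 - 17*(-4)) - 42786 = (-35 + 68) - 42786 = 33 - 42786 = -42753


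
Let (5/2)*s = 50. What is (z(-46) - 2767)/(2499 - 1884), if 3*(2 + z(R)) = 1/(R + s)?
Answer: -215983/47970 ≈ -4.5025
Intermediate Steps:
s = 20 (s = (2/5)*50 = 20)
z(R) = -2 + 1/(3*(20 + R)) (z(R) = -2 + 1/(3*(R + 20)) = -2 + 1/(3*(20 + R)))
(z(-46) - 2767)/(2499 - 1884) = ((-119 - 6*(-46))/(3*(20 - 46)) - 2767)/(2499 - 1884) = ((1/3)*(-119 + 276)/(-26) - 2767)/615 = ((1/3)*(-1/26)*157 - 2767)*(1/615) = (-157/78 - 2767)*(1/615) = -215983/78*1/615 = -215983/47970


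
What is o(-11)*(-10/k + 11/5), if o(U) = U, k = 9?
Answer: -539/45 ≈ -11.978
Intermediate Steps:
o(-11)*(-10/k + 11/5) = -11*(-10/9 + 11/5) = -11*49/45 = -539/45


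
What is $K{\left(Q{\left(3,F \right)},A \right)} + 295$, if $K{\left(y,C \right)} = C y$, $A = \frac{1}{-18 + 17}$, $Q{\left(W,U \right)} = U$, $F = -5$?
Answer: $300$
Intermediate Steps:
$A = -1$ ($A = \frac{1}{-1} = -1$)
$K{\left(Q{\left(3,F \right)},A \right)} + 295 = \left(-1\right) \left(-5\right) + 295 = 5 + 295 = 300$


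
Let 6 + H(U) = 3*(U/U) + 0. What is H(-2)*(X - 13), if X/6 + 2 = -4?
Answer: 147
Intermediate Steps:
X = -36 (X = -12 + 6*(-4) = -12 - 24 = -36)
H(U) = -3 (H(U) = -6 + (3*(U/U) + 0) = -6 + (3*1 + 0) = -6 + (3 + 0) = -6 + 3 = -3)
H(-2)*(X - 13) = -3*(-36 - 13) = -3*(-49) = 147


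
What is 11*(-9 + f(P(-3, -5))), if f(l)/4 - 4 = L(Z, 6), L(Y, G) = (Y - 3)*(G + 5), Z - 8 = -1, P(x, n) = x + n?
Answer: 2013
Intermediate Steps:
P(x, n) = n + x
Z = 7 (Z = 8 - 1 = 7)
L(Y, G) = (-3 + Y)*(5 + G)
f(l) = 192 (f(l) = 16 + 4*(-15 - 3*6 + 5*7 + 6*7) = 16 + 4*(-15 - 18 + 35 + 42) = 16 + 4*44 = 16 + 176 = 192)
11*(-9 + f(P(-3, -5))) = 11*(-9 + 192) = 11*183 = 2013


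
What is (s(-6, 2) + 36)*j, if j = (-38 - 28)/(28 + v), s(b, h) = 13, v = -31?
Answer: 1078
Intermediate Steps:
j = 22 (j = (-38 - 28)/(28 - 31) = -66/(-3) = -66*(-1/3) = 22)
(s(-6, 2) + 36)*j = (13 + 36)*22 = 49*22 = 1078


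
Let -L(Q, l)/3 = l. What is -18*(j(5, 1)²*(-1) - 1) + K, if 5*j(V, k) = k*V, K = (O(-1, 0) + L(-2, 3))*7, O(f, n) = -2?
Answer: -41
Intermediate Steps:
L(Q, l) = -3*l
K = -77 (K = (-2 - 3*3)*7 = (-2 - 9)*7 = -11*7 = -77)
j(V, k) = V*k/5 (j(V, k) = (k*V)/5 = (V*k)/5 = V*k/5)
-18*(j(5, 1)²*(-1) - 1) + K = -18*(((⅕)*5*1)²*(-1) - 1) - 77 = -18*(1²*(-1) - 1) - 77 = -18*(1*(-1) - 1) - 77 = -18*(-1 - 1) - 77 = -18*(-2) - 77 = 36 - 77 = -41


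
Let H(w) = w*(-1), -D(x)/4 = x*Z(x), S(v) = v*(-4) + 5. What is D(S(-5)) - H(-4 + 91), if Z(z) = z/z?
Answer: -13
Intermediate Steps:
S(v) = 5 - 4*v (S(v) = -4*v + 5 = 5 - 4*v)
Z(z) = 1
D(x) = -4*x
H(w) = -w
D(S(-5)) - H(-4 + 91) = -4*(5 - 4*(-5)) - (-1)*(-4 + 91) = -4*(5 + 20) - (-1)*87 = -4*25 - 1*(-87) = -100 + 87 = -13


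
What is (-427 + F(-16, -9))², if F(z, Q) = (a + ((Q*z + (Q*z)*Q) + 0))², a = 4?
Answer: 1735745645529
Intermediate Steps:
F(z, Q) = (4 + Q*z + z*Q²)² (F(z, Q) = (4 + ((Q*z + (Q*z)*Q) + 0))² = (4 + ((Q*z + z*Q²) + 0))² = (4 + (Q*z + z*Q²))² = (4 + Q*z + z*Q²)²)
(-427 + F(-16, -9))² = (-427 + (4 - 9*(-16) - 16*(-9)²)²)² = (-427 + (4 + 144 - 16*81)²)² = (-427 + (4 + 144 - 1296)²)² = (-427 + (-1148)²)² = (-427 + 1317904)² = 1317477² = 1735745645529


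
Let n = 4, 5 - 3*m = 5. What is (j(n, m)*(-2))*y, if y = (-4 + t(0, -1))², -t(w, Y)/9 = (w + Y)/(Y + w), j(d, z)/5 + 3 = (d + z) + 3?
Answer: -6760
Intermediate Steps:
m = 0 (m = 5/3 - ⅓*5 = 5/3 - 5/3 = 0)
j(d, z) = 5*d + 5*z (j(d, z) = -15 + 5*((d + z) + 3) = -15 + 5*(3 + d + z) = -15 + (15 + 5*d + 5*z) = 5*d + 5*z)
t(w, Y) = -9 (t(w, Y) = -9*(w + Y)/(Y + w) = -9*(Y + w)/(Y + w) = -9*1 = -9)
y = 169 (y = (-4 - 9)² = (-13)² = 169)
(j(n, m)*(-2))*y = ((5*4 + 5*0)*(-2))*169 = ((20 + 0)*(-2))*169 = (20*(-2))*169 = -40*169 = -6760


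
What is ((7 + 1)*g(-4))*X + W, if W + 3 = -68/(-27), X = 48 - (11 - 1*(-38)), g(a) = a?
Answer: 851/27 ≈ 31.519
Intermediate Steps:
X = -1 (X = 48 - (11 + 38) = 48 - 1*49 = 48 - 49 = -1)
W = -13/27 (W = -3 - 68/(-27) = -3 - 68*(-1/27) = -3 + 68/27 = -13/27 ≈ -0.48148)
((7 + 1)*g(-4))*X + W = ((7 + 1)*(-4))*(-1) - 13/27 = (8*(-4))*(-1) - 13/27 = -32*(-1) - 13/27 = 32 - 13/27 = 851/27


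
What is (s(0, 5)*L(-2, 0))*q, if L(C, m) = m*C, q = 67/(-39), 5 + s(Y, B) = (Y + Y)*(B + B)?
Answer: 0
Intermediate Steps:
s(Y, B) = -5 + 4*B*Y (s(Y, B) = -5 + (Y + Y)*(B + B) = -5 + (2*Y)*(2*B) = -5 + 4*B*Y)
q = -67/39 (q = 67*(-1/39) = -67/39 ≈ -1.7179)
L(C, m) = C*m
(s(0, 5)*L(-2, 0))*q = ((-5 + 4*5*0)*(-2*0))*(-67/39) = ((-5 + 0)*0)*(-67/39) = -5*0*(-67/39) = 0*(-67/39) = 0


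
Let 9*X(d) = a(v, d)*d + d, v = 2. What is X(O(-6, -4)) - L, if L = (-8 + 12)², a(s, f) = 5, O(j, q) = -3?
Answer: -18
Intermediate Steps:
L = 16 (L = 4² = 16)
X(d) = 2*d/3 (X(d) = (5*d + d)/9 = (6*d)/9 = 2*d/3)
X(O(-6, -4)) - L = (⅔)*(-3) - 1*16 = -2 - 16 = -18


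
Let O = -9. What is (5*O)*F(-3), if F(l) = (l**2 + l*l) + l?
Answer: -675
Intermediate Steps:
F(l) = l + 2*l**2 (F(l) = (l**2 + l**2) + l = 2*l**2 + l = l + 2*l**2)
(5*O)*F(-3) = (5*(-9))*(-3*(1 + 2*(-3))) = -(-135)*(1 - 6) = -(-135)*(-5) = -45*15 = -675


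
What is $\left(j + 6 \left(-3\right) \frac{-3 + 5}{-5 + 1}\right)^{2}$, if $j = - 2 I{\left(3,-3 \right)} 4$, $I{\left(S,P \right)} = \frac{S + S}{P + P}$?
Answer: $289$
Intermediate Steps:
$I{\left(S,P \right)} = \frac{S}{P}$ ($I{\left(S,P \right)} = \frac{2 S}{2 P} = 2 S \frac{1}{2 P} = \frac{S}{P}$)
$j = 8$ ($j = - 2 \frac{3}{-3} \cdot 4 = - 2 \cdot 3 \left(- \frac{1}{3}\right) 4 = \left(-2\right) \left(-1\right) 4 = 2 \cdot 4 = 8$)
$\left(j + 6 \left(-3\right) \frac{-3 + 5}{-5 + 1}\right)^{2} = \left(8 + 6 \left(-3\right) \frac{-3 + 5}{-5 + 1}\right)^{2} = \left(8 - 18 \frac{2}{-4}\right)^{2} = \left(8 - 18 \cdot 2 \left(- \frac{1}{4}\right)\right)^{2} = \left(8 - -9\right)^{2} = \left(8 + 9\right)^{2} = 17^{2} = 289$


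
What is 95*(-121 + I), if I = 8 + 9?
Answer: -9880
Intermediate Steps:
I = 17
95*(-121 + I) = 95*(-121 + 17) = 95*(-104) = -9880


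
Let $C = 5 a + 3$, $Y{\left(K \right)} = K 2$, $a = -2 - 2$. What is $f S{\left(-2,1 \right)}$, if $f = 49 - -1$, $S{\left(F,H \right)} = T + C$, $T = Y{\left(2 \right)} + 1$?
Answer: $-600$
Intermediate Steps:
$a = -4$
$Y{\left(K \right)} = 2 K$
$C = -17$ ($C = 5 \left(-4\right) + 3 = -20 + 3 = -17$)
$T = 5$ ($T = 2 \cdot 2 + 1 = 4 + 1 = 5$)
$S{\left(F,H \right)} = -12$ ($S{\left(F,H \right)} = 5 - 17 = -12$)
$f = 50$ ($f = 49 + 1 = 50$)
$f S{\left(-2,1 \right)} = 50 \left(-12\right) = -600$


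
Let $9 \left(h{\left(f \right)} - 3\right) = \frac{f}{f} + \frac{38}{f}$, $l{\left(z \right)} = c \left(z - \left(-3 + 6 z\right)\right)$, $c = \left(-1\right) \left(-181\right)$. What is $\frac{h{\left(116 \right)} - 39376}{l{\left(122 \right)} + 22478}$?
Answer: $\frac{20552629}{45617058} \approx 0.45055$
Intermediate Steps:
$c = 181$
$l{\left(z \right)} = 543 - 905 z$ ($l{\left(z \right)} = 181 \left(z - \left(-3 + 6 z\right)\right) = 181 \left(3 - 5 z\right) = 543 - 905 z$)
$h{\left(f \right)} = \frac{28}{9} + \frac{38}{9 f}$ ($h{\left(f \right)} = 3 + \frac{\frac{f}{f} + \frac{38}{f}}{9} = 3 + \frac{1 + \frac{38}{f}}{9} = 3 + \left(\frac{1}{9} + \frac{38}{9 f}\right) = \frac{28}{9} + \frac{38}{9 f}$)
$\frac{h{\left(116 \right)} - 39376}{l{\left(122 \right)} + 22478} = \frac{\frac{2 \left(19 + 14 \cdot 116\right)}{9 \cdot 116} - 39376}{\left(543 - 110410\right) + 22478} = \frac{\frac{2}{9} \cdot \frac{1}{116} \left(19 + 1624\right) - 39376}{\left(543 - 110410\right) + 22478} = \frac{\frac{2}{9} \cdot \frac{1}{116} \cdot 1643 - 39376}{-109867 + 22478} = \frac{\frac{1643}{522} - 39376}{-87389} = \left(- \frac{20552629}{522}\right) \left(- \frac{1}{87389}\right) = \frac{20552629}{45617058}$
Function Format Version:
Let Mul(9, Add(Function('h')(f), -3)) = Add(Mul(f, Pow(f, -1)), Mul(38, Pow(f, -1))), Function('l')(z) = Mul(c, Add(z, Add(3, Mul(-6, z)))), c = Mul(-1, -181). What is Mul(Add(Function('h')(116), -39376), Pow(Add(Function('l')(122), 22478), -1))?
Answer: Rational(20552629, 45617058) ≈ 0.45055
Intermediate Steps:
c = 181
Function('l')(z) = Add(543, Mul(-905, z)) (Function('l')(z) = Mul(181, Add(z, Add(3, Mul(-6, z)))) = Mul(181, Add(3, Mul(-5, z))) = Add(543, Mul(-905, z)))
Function('h')(f) = Add(Rational(28, 9), Mul(Rational(38, 9), Pow(f, -1))) (Function('h')(f) = Add(3, Mul(Rational(1, 9), Add(Mul(f, Pow(f, -1)), Mul(38, Pow(f, -1))))) = Add(3, Mul(Rational(1, 9), Add(1, Mul(38, Pow(f, -1))))) = Add(3, Add(Rational(1, 9), Mul(Rational(38, 9), Pow(f, -1)))) = Add(Rational(28, 9), Mul(Rational(38, 9), Pow(f, -1))))
Mul(Add(Function('h')(116), -39376), Pow(Add(Function('l')(122), 22478), -1)) = Mul(Add(Mul(Rational(2, 9), Pow(116, -1), Add(19, Mul(14, 116))), -39376), Pow(Add(Add(543, Mul(-905, 122)), 22478), -1)) = Mul(Add(Mul(Rational(2, 9), Rational(1, 116), Add(19, 1624)), -39376), Pow(Add(Add(543, -110410), 22478), -1)) = Mul(Add(Mul(Rational(2, 9), Rational(1, 116), 1643), -39376), Pow(Add(-109867, 22478), -1)) = Mul(Add(Rational(1643, 522), -39376), Pow(-87389, -1)) = Mul(Rational(-20552629, 522), Rational(-1, 87389)) = Rational(20552629, 45617058)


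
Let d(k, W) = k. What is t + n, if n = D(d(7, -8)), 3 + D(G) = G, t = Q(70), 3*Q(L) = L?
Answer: 82/3 ≈ 27.333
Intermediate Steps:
Q(L) = L/3
t = 70/3 (t = (1/3)*70 = 70/3 ≈ 23.333)
D(G) = -3 + G
n = 4 (n = -3 + 7 = 4)
t + n = 70/3 + 4 = 82/3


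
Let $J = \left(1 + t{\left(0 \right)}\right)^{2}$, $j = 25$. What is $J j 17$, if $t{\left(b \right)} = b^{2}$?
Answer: $425$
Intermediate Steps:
$J = 1$ ($J = \left(1 + 0^{2}\right)^{2} = \left(1 + 0\right)^{2} = 1^{2} = 1$)
$J j 17 = 1 \cdot 25 \cdot 17 = 25 \cdot 17 = 425$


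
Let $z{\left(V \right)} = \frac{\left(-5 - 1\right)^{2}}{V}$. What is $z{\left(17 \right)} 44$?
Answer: $\frac{1584}{17} \approx 93.177$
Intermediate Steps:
$z{\left(V \right)} = \frac{36}{V}$ ($z{\left(V \right)} = \frac{\left(-6\right)^{2}}{V} = \frac{36}{V}$)
$z{\left(17 \right)} 44 = \frac{36}{17} \cdot 44 = \frac{1584}{17}$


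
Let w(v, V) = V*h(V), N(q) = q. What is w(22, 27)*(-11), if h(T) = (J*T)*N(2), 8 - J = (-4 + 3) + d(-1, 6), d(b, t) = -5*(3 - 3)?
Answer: -144342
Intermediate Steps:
d(b, t) = 0 (d(b, t) = -5*0 = 0)
J = 9 (J = 8 - ((-4 + 3) + 0) = 8 - (-1 + 0) = 8 - 1*(-1) = 8 + 1 = 9)
h(T) = 18*T (h(T) = (9*T)*2 = 18*T)
w(v, V) = 18*V² (w(v, V) = V*(18*V) = 18*V²)
w(22, 27)*(-11) = (18*27²)*(-11) = (18*729)*(-11) = 13122*(-11) = -144342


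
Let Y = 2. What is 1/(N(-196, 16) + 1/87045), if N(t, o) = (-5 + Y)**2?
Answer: 87045/783406 ≈ 0.11111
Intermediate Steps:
N(t, o) = 9 (N(t, o) = (-5 + 2)**2 = (-3)**2 = 9)
1/(N(-196, 16) + 1/87045) = 1/(9 + 1/87045) = 1/(783406/87045) = 87045/783406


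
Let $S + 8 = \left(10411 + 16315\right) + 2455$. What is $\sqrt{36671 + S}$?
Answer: $6 \sqrt{1829} \approx 256.6$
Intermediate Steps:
$S = 29173$ ($S = -8 + \left(\left(10411 + 16315\right) + 2455\right) = -8 + \left(26726 + 2455\right) = -8 + 29181 = 29173$)
$\sqrt{36671 + S} = \sqrt{36671 + 29173} = \sqrt{65844} = 6 \sqrt{1829}$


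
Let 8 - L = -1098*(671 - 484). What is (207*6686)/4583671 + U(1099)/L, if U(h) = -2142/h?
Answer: 22307638031775/73882904837449 ≈ 0.30193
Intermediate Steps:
L = 205334 (L = 8 - (-1098)*(671 - 484) = 8 - (-1098)*187 = 8 - 1*(-205326) = 8 + 205326 = 205334)
(207*6686)/4583671 + U(1099)/L = (207*6686)/4583671 - 2142/1099/205334 = 1384002*(1/4583671) - 2142*1/1099*(1/205334) = 1384002/4583671 - 306/157*1/205334 = 1384002/4583671 - 153/16118719 = 22307638031775/73882904837449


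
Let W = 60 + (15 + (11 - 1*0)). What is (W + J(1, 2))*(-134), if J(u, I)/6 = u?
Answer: -12328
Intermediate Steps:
J(u, I) = 6*u
W = 86 (W = 60 + (15 + (11 + 0)) = 60 + (15 + 11) = 60 + 26 = 86)
(W + J(1, 2))*(-134) = (86 + 6*1)*(-134) = (86 + 6)*(-134) = 92*(-134) = -12328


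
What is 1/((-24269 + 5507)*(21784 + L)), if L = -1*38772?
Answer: 1/318728856 ≈ 3.1375e-9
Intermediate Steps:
L = -38772
1/((-24269 + 5507)*(21784 + L)) = 1/((-24269 + 5507)*(21784 - 38772)) = 1/(-18762*(-16988)) = 1/318728856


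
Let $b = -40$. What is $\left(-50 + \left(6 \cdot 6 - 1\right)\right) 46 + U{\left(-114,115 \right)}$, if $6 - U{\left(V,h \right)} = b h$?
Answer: $3916$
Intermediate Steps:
$U{\left(V,h \right)} = 6 + 40 h$ ($U{\left(V,h \right)} = 6 - - 40 h = 6 + 40 h$)
$\left(-50 + \left(6 \cdot 6 - 1\right)\right) 46 + U{\left(-114,115 \right)} = \left(-50 + \left(6 \cdot 6 - 1\right)\right) 46 + \left(6 + 40 \cdot 115\right) = \left(-50 + \left(36 - 1\right)\right) 46 + \left(6 + 4600\right) = \left(-50 + 35\right) 46 + 4606 = \left(-15\right) 46 + 4606 = -690 + 4606 = 3916$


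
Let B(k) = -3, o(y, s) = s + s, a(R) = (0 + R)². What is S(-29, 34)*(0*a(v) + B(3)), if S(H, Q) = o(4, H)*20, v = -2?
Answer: 3480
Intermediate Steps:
a(R) = R²
o(y, s) = 2*s
S(H, Q) = 40*H (S(H, Q) = (2*H)*20 = 40*H)
S(-29, 34)*(0*a(v) + B(3)) = (40*(-29))*(0*(-2)² - 3) = -1160*(0*4 - 3) = -1160*(0 - 3) = -1160*(-3) = 3480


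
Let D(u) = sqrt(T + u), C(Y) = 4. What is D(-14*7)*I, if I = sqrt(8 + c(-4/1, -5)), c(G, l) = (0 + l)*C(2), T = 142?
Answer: 4*I*sqrt(33) ≈ 22.978*I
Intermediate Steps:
c(G, l) = 4*l (c(G, l) = (0 + l)*4 = l*4 = 4*l)
I = 2*I*sqrt(3) (I = sqrt(8 + 4*(-5)) = sqrt(8 - 20) = sqrt(-12) = 2*I*sqrt(3) ≈ 3.4641*I)
D(u) = sqrt(142 + u)
D(-14*7)*I = sqrt(142 - 14*7)*(2*I*sqrt(3)) = sqrt(142 - 98)*(2*I*sqrt(3)) = sqrt(44)*(2*I*sqrt(3)) = (2*sqrt(11))*(2*I*sqrt(3)) = 4*I*sqrt(33)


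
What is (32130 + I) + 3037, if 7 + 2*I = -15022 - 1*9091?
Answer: 23107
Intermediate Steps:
I = -12060 (I = -7/2 + (-15022 - 1*9091)/2 = -7/2 + (-15022 - 9091)/2 = -7/2 + (½)*(-24113) = -7/2 - 24113/2 = -12060)
(32130 + I) + 3037 = (32130 - 12060) + 3037 = 20070 + 3037 = 23107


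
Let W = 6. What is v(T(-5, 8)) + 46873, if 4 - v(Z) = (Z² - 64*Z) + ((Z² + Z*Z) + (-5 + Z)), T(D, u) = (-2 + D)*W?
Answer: 38944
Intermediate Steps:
T(D, u) = -12 + 6*D (T(D, u) = (-2 + D)*6 = -12 + 6*D)
v(Z) = 9 - 3*Z² + 63*Z (v(Z) = 4 - ((Z² - 64*Z) + ((Z² + Z*Z) + (-5 + Z))) = 4 - ((Z² - 64*Z) + ((Z² + Z²) + (-5 + Z))) = 4 - ((Z² - 64*Z) + (2*Z² + (-5 + Z))) = 4 - ((Z² - 64*Z) + (-5 + Z + 2*Z²)) = 4 - (-5 - 63*Z + 3*Z²) = 4 + (5 - 3*Z² + 63*Z) = 9 - 3*Z² + 63*Z)
v(T(-5, 8)) + 46873 = (9 - 3*(-12 + 6*(-5))² + 63*(-12 + 6*(-5))) + 46873 = (9 - 3*(-12 - 30)² + 63*(-12 - 30)) + 46873 = (9 - 3*(-42)² + 63*(-42)) + 46873 = (9 - 3*1764 - 2646) + 46873 = (9 - 5292 - 2646) + 46873 = -7929 + 46873 = 38944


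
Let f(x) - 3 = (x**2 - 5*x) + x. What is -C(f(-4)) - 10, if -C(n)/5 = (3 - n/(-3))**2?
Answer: 9590/9 ≈ 1065.6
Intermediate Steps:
f(x) = 3 + x**2 - 4*x (f(x) = 3 + ((x**2 - 5*x) + x) = 3 + (x**2 - 4*x) = 3 + x**2 - 4*x)
C(n) = -5*(3 + n/3)**2 (C(n) = -5*(3 - n/(-3))**2 = -5*(3 - n*(-1)/3)**2 = -5*(3 - (-1)*n/3)**2 = -5*(3 + n/3)**2)
-C(f(-4)) - 10 = -(-5)*(9 + (3 + (-4)**2 - 4*(-4)))**2/9 - 10 = -(-5)*(9 + (3 + 16 + 16))**2/9 - 10 = -(-5)*(9 + 35)**2/9 - 10 = -(-5)*44**2/9 - 10 = -(-5)*1936/9 - 10 = -1*(-9680/9) - 10 = 9680/9 - 10 = 9590/9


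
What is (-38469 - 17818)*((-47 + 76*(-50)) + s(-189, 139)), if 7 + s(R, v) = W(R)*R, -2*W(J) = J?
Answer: 2444488123/2 ≈ 1.2222e+9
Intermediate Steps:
W(J) = -J/2
s(R, v) = -7 - R²/2 (s(R, v) = -7 + (-R/2)*R = -7 - R²/2)
(-38469 - 17818)*((-47 + 76*(-50)) + s(-189, 139)) = (-38469 - 17818)*((-47 + 76*(-50)) + (-7 - ½*(-189)²)) = -56287*((-47 - 3800) + (-7 - ½*35721)) = -56287*(-3847 + (-7 - 35721/2)) = -56287*(-3847 - 35735/2) = -56287*(-43429/2) = 2444488123/2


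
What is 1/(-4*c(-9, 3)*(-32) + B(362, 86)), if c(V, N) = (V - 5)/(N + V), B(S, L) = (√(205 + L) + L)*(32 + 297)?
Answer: 36762/1010626015 - 423*√291/1010626015 ≈ 2.9235e-5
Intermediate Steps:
B(S, L) = 329*L + 329*√(205 + L) (B(S, L) = (L + √(205 + L))*329 = 329*L + 329*√(205 + L))
c(V, N) = (-5 + V)/(N + V)
1/(-4*c(-9, 3)*(-32) + B(362, 86)) = 1/(-4*(-5 - 9)/(3 - 9)*(-32) + (329*86 + 329*√(205 + 86))) = 1/(-4*(-14)/(-6)*(-32) + (28294 + 329*√291)) = 1/(-(-2)*(-14)/3*(-32) + (28294 + 329*√291)) = 1/(-4*7/3*(-32) + (28294 + 329*√291)) = 1/(-28/3*(-32) + (28294 + 329*√291)) = 1/(896/3 + (28294 + 329*√291)) = 1/(85778/3 + 329*√291)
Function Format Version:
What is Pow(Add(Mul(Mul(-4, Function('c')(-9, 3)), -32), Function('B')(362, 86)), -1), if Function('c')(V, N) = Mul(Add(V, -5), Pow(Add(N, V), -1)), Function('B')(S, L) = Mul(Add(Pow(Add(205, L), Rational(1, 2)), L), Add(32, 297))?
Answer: Add(Rational(36762, 1010626015), Mul(Rational(-423, 1010626015), Pow(291, Rational(1, 2)))) ≈ 2.9235e-5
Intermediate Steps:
Function('B')(S, L) = Add(Mul(329, L), Mul(329, Pow(Add(205, L), Rational(1, 2)))) (Function('B')(S, L) = Mul(Add(L, Pow(Add(205, L), Rational(1, 2))), 329) = Add(Mul(329, L), Mul(329, Pow(Add(205, L), Rational(1, 2)))))
Function('c')(V, N) = Mul(Pow(Add(N, V), -1), Add(-5, V)) (Function('c')(V, N) = Mul(Add(-5, V), Pow(Add(N, V), -1)) = Mul(Pow(Add(N, V), -1), Add(-5, V)))
Pow(Add(Mul(Mul(-4, Function('c')(-9, 3)), -32), Function('B')(362, 86)), -1) = Pow(Add(Mul(Mul(-4, Mul(Pow(Add(3, -9), -1), Add(-5, -9))), -32), Add(Mul(329, 86), Mul(329, Pow(Add(205, 86), Rational(1, 2))))), -1) = Pow(Add(Mul(Mul(-4, Mul(Pow(-6, -1), -14)), -32), Add(28294, Mul(329, Pow(291, Rational(1, 2))))), -1) = Pow(Add(Mul(Mul(-4, Mul(Rational(-1, 6), -14)), -32), Add(28294, Mul(329, Pow(291, Rational(1, 2))))), -1) = Pow(Add(Mul(Mul(-4, Rational(7, 3)), -32), Add(28294, Mul(329, Pow(291, Rational(1, 2))))), -1) = Pow(Add(Mul(Rational(-28, 3), -32), Add(28294, Mul(329, Pow(291, Rational(1, 2))))), -1) = Pow(Add(Rational(896, 3), Add(28294, Mul(329, Pow(291, Rational(1, 2))))), -1) = Pow(Add(Rational(85778, 3), Mul(329, Pow(291, Rational(1, 2)))), -1)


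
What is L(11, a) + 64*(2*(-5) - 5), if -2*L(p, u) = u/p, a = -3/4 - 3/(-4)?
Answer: -960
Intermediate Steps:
a = 0 (a = -3*1/4 - 3*(-1/4) = -3/4 + 3/4 = 0)
L(p, u) = -u/(2*p)
L(11, a) + 64*(2*(-5) - 5) = -1/2*0/11 + 64*(2*(-5) - 5) = -1/2*0*1/11 + 64*(-10 - 5) = 0 + 64*(-15) = 0 - 960 = -960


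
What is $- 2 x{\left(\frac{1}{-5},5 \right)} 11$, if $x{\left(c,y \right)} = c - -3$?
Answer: $- \frac{308}{5} \approx -61.6$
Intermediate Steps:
$x{\left(c,y \right)} = 3 + c$ ($x{\left(c,y \right)} = c + 3 = 3 + c$)
$- 2 x{\left(\frac{1}{-5},5 \right)} 11 = - 2 \left(3 + \frac{1}{-5}\right) 11 = - 2 \left(3 - \frac{1}{5}\right) 11 = \left(-2\right) \frac{14}{5} \cdot 11 = \left(- \frac{28}{5}\right) 11 = - \frac{308}{5}$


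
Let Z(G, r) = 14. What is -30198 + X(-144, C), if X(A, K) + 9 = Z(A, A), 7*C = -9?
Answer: -30193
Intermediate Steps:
C = -9/7 (C = (⅐)*(-9) = -9/7 ≈ -1.2857)
X(A, K) = 5 (X(A, K) = -9 + 14 = 5)
-30198 + X(-144, C) = -30198 + 5 = -30193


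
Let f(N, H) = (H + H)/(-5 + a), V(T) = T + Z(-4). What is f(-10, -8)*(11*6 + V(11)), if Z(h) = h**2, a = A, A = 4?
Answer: 1488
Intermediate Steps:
a = 4
V(T) = 16 + T (V(T) = T + (-4)**2 = T + 16 = 16 + T)
f(N, H) = -2*H (f(N, H) = (H + H)/(-5 + 4) = (2*H)/(-1) = (2*H)*(-1) = -2*H)
f(-10, -8)*(11*6 + V(11)) = (-2*(-8))*(11*6 + (16 + 11)) = 16*(66 + 27) = 16*93 = 1488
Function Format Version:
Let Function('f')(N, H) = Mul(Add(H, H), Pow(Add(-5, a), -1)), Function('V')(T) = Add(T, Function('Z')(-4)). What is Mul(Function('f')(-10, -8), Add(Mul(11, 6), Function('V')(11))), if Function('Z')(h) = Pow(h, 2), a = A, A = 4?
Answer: 1488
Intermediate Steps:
a = 4
Function('V')(T) = Add(16, T) (Function('V')(T) = Add(T, Pow(-4, 2)) = Add(T, 16) = Add(16, T))
Function('f')(N, H) = Mul(-2, H) (Function('f')(N, H) = Mul(Add(H, H), Pow(Add(-5, 4), -1)) = Mul(Mul(2, H), Pow(-1, -1)) = Mul(Mul(2, H), -1) = Mul(-2, H))
Mul(Function('f')(-10, -8), Add(Mul(11, 6), Function('V')(11))) = Mul(Mul(-2, -8), Add(Mul(11, 6), Add(16, 11))) = Mul(16, Add(66, 27)) = Mul(16, 93) = 1488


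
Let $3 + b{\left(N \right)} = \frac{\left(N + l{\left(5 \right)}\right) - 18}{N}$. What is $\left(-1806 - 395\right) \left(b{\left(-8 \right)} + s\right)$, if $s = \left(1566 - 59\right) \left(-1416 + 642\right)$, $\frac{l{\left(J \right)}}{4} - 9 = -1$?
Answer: $\frac{10269177087}{4} \approx 2.5673 \cdot 10^{9}$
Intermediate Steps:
$l{\left(J \right)} = 32$ ($l{\left(J \right)} = 36 + 4 \left(-1\right) = 36 - 4 = 32$)
$s = -1166418$ ($s = 1507 \left(-774\right) = -1166418$)
$b{\left(N \right)} = -3 + \frac{14 + N}{N}$ ($b{\left(N \right)} = -3 + \frac{\left(N + 32\right) - 18}{N} = -3 + \frac{\left(32 + N\right) - 18}{N} = -3 + \frac{14 + N}{N}$)
$\left(-1806 - 395\right) \left(b{\left(-8 \right)} + s\right) = \left(-1806 - 395\right) \left(\left(-2 + \frac{14}{-8}\right) - 1166418\right) = - 2201 \left(\left(-2 + 14 \left(- \frac{1}{8}\right)\right) - 1166418\right) = - 2201 \left(\left(-2 - \frac{7}{4}\right) - 1166418\right) = - 2201 \left(- \frac{15}{4} - 1166418\right) = \left(-2201\right) \left(- \frac{4665687}{4}\right) = \frac{10269177087}{4}$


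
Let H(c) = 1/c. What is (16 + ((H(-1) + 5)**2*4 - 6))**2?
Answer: 5476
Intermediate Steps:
(16 + ((H(-1) + 5)**2*4 - 6))**2 = (16 + ((1/(-1) + 5)**2*4 - 6))**2 = (16 + ((-1 + 5)**2*4 - 6))**2 = (16 + (4**2*4 - 6))**2 = (16 + (16*4 - 6))**2 = (16 + (64 - 6))**2 = (16 + 58)**2 = 74**2 = 5476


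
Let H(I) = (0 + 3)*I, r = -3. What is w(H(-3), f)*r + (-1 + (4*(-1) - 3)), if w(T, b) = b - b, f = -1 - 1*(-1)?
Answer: -8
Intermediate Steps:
f = 0 (f = -1 + 1 = 0)
H(I) = 3*I
w(T, b) = 0
w(H(-3), f)*r + (-1 + (4*(-1) - 3)) = 0*(-3) + (-1 + (4*(-1) - 3)) = 0 + (-1 + (-4 - 3)) = 0 + (-1 - 7) = 0 - 8 = -8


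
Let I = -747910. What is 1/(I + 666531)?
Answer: -1/81379 ≈ -1.2288e-5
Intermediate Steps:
1/(I + 666531) = 1/(-747910 + 666531) = 1/(-81379) = -1/81379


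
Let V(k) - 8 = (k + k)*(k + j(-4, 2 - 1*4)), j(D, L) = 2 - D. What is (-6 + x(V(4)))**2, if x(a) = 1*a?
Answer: 6724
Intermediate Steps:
V(k) = 8 + 2*k*(6 + k) (V(k) = 8 + (k + k)*(k + (2 - 1*(-4))) = 8 + (2*k)*(k + (2 + 4)) = 8 + (2*k)*(k + 6) = 8 + (2*k)*(6 + k) = 8 + 2*k*(6 + k))
x(a) = a
(-6 + x(V(4)))**2 = (-6 + (8 + 2*4**2 + 12*4))**2 = (-6 + (8 + 2*16 + 48))**2 = (-6 + (8 + 32 + 48))**2 = (-6 + 88)**2 = 82**2 = 6724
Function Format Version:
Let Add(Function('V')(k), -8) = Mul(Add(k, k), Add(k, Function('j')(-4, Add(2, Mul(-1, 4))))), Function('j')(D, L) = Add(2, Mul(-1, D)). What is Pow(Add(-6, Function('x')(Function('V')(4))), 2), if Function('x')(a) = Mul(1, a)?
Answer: 6724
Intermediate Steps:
Function('V')(k) = Add(8, Mul(2, k, Add(6, k))) (Function('V')(k) = Add(8, Mul(Add(k, k), Add(k, Add(2, Mul(-1, -4))))) = Add(8, Mul(Mul(2, k), Add(k, Add(2, 4)))) = Add(8, Mul(Mul(2, k), Add(k, 6))) = Add(8, Mul(Mul(2, k), Add(6, k))) = Add(8, Mul(2, k, Add(6, k))))
Function('x')(a) = a
Pow(Add(-6, Function('x')(Function('V')(4))), 2) = Pow(Add(-6, Add(8, Mul(2, Pow(4, 2)), Mul(12, 4))), 2) = Pow(Add(-6, Add(8, Mul(2, 16), 48)), 2) = Pow(Add(-6, Add(8, 32, 48)), 2) = Pow(Add(-6, 88), 2) = Pow(82, 2) = 6724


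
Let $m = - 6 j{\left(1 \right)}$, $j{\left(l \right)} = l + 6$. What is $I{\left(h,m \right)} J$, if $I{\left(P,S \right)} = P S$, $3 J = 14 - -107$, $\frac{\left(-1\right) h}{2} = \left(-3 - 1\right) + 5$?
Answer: $3388$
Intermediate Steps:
$j{\left(l \right)} = 6 + l$
$h = -2$ ($h = - 2 \left(\left(-3 - 1\right) + 5\right) = - 2 \left(-4 + 5\right) = \left(-2\right) 1 = -2$)
$J = \frac{121}{3}$ ($J = \frac{14 - -107}{3} = \frac{14 + 107}{3} = \frac{1}{3} \cdot 121 = \frac{121}{3} \approx 40.333$)
$m = -42$ ($m = - 6 \left(6 + 1\right) = \left(-6\right) 7 = -42$)
$I{\left(h,m \right)} J = \left(-2\right) \left(-42\right) \frac{121}{3} = 84 \cdot \frac{121}{3} = 3388$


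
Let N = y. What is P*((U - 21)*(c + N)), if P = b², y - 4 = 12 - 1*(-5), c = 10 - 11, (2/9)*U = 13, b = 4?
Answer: 12000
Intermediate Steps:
U = 117/2 (U = (9/2)*13 = 117/2 ≈ 58.500)
c = -1
y = 21 (y = 4 + (12 - 1*(-5)) = 4 + (12 + 5) = 4 + 17 = 21)
N = 21
P = 16 (P = 4² = 16)
P*((U - 21)*(c + N)) = 16*((117/2 - 21)*(-1 + 21)) = 16*((75/2)*20) = 16*750 = 12000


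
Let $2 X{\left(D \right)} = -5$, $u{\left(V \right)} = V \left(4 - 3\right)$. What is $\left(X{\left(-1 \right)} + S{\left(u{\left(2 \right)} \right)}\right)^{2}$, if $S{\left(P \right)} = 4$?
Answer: $\frac{9}{4} \approx 2.25$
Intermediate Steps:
$u{\left(V \right)} = V$ ($u{\left(V \right)} = V 1 = V$)
$X{\left(D \right)} = - \frac{5}{2}$ ($X{\left(D \right)} = \frac{1}{2} \left(-5\right) = - \frac{5}{2}$)
$\left(X{\left(-1 \right)} + S{\left(u{\left(2 \right)} \right)}\right)^{2} = \left(- \frac{5}{2} + 4\right)^{2} = \left(\frac{3}{2}\right)^{2} = \frac{9}{4}$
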